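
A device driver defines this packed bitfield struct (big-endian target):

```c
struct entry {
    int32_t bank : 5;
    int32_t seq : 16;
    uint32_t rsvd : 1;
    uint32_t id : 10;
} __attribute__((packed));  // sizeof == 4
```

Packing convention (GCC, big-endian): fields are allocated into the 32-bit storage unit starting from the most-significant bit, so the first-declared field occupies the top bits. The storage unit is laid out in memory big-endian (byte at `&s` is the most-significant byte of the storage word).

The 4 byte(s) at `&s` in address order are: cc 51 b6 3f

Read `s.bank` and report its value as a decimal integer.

-7

[0]=0xcc [1]=0x51 [2]=0xb6 [3]=0x3f (big-endian) → word 0xcc51b63f
bank [27+:5] = (word>>27) & 0x1f = 25  ←
seq [11+:16] = (word>>11) & 0xffff = 35382
rsvd [10+:1] = (word>>10) & 0x1 = 1
id [0+:10] = (word>>0) & 0x3ff = 575
bank signed 5b, MSB=1: 25 - 32 = -7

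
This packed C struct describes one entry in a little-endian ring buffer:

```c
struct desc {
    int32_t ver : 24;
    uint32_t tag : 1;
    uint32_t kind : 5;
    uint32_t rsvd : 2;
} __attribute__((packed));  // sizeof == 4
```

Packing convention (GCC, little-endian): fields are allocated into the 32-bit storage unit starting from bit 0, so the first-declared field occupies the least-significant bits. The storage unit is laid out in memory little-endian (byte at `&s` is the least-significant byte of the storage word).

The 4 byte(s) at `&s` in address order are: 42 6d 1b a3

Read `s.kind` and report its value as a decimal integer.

17

[0]=0x42 [1]=0x6d [2]=0x1b [3]=0xa3 (little-endian) → word 0xa31b6d42
ver [0+:24] = (word>>0) & 0xffffff = 1797442
tag [24+:1] = (word>>24) & 0x1 = 1
kind [25+:5] = (word>>25) & 0x1f = 17  ←
rsvd [30+:2] = (word>>30) & 0x3 = 2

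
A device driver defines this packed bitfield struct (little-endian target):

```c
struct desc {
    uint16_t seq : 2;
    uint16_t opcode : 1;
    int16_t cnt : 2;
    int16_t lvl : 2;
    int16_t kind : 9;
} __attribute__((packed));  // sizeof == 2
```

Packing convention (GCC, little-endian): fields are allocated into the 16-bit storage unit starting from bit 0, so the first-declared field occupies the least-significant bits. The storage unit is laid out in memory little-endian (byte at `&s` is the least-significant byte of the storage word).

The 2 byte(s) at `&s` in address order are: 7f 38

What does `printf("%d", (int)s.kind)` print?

112

[0]=0x7f [1]=0x38 (little-endian) → word 0x387f
seq [0+:2] = (word>>0) & 0x3 = 3
opcode [2+:1] = (word>>2) & 0x1 = 1
cnt [3+:2] = (word>>3) & 0x3 = 3
lvl [5+:2] = (word>>5) & 0x3 = 3
kind [7+:9] = (word>>7) & 0x1ff = 112  ←
kind signed 9b, MSB=0: value = 112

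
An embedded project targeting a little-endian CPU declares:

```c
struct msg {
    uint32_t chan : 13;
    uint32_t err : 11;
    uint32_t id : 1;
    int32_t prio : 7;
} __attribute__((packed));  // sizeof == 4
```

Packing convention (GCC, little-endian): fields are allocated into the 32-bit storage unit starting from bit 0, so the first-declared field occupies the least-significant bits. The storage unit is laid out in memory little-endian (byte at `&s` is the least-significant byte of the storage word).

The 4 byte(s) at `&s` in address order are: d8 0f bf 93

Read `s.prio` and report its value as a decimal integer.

-55

[0]=0xd8 [1]=0x0f [2]=0xbf [3]=0x93 (little-endian) → word 0x93bf0fd8
chan [0+:13] = (word>>0) & 0x1fff = 4056
err [13+:11] = (word>>13) & 0x7ff = 1528
id [24+:1] = (word>>24) & 0x1 = 1
prio [25+:7] = (word>>25) & 0x7f = 73  ←
prio signed 7b, MSB=1: 73 - 128 = -55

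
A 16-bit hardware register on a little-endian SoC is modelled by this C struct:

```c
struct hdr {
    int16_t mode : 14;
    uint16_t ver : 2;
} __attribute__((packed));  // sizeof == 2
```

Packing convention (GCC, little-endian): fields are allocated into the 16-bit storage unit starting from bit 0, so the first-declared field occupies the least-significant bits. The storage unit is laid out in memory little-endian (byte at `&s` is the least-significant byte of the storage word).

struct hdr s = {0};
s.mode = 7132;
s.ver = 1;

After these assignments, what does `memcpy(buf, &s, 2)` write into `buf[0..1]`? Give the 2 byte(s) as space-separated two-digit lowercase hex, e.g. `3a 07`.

mode (14b) val=7132 bits=0x1bdc at bit 0: 0x1bdc
ver (2b) val=1 bits=0x1 at bit 14: 0x5bdc
word = 0x5bdc → little-endian bytes:
  [0]=0xdc  [1]=0x5b

dc 5b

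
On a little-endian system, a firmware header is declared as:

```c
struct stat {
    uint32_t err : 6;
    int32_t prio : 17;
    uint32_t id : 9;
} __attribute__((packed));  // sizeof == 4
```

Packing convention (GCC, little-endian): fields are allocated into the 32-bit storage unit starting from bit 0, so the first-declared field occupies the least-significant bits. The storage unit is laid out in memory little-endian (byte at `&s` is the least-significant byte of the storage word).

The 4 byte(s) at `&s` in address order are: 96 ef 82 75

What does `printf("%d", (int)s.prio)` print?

3006

[0]=0x96 [1]=0xef [2]=0x82 [3]=0x75 (little-endian) → word 0x7582ef96
err [0+:6] = (word>>0) & 0x3f = 22
prio [6+:17] = (word>>6) & 0x1ffff = 3006  ←
id [23+:9] = (word>>23) & 0x1ff = 235
prio signed 17b, MSB=0: value = 3006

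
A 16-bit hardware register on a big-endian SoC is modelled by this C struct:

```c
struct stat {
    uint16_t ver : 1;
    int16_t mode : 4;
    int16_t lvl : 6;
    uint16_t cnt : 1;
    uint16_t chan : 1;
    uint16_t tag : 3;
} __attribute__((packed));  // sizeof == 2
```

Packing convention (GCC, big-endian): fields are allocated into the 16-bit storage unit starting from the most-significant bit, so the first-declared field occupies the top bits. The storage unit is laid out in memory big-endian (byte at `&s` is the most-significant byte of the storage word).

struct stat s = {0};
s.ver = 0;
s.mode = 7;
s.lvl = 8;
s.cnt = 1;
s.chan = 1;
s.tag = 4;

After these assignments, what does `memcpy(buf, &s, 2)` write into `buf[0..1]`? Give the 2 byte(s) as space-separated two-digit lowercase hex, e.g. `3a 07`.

39 1c

[15+:1] ver=0 & 0x1 = 0x0; word=0x0000
[11+:4] mode=7 & 0xf = 0x7; word=0x3800
[5+:6] lvl=8 & 0x3f = 0x8; word=0x3900
[4+:1] cnt=1 & 0x1 = 0x1; word=0x3910
[3+:1] chan=1 & 0x1 = 0x1; word=0x3918
[0+:3] tag=4 & 0x7 = 0x4; word=0x391c
word = 0x391c → big-endian bytes:
  [0]=0x39  [1]=0x1c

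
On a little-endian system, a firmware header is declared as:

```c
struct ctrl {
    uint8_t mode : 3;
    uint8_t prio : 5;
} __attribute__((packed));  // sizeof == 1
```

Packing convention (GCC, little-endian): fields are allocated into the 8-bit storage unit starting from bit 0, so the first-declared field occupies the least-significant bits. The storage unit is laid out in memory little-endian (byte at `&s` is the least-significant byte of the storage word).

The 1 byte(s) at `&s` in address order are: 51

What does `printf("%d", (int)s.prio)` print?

10

[0]=0x51 (little-endian) → word 0x51
mode:3 @ bit 0 → (0x51>>0)&0x7 = 0x1
prio:5 @ bit 3 → (0x51>>3)&0x1f = 0xa  ←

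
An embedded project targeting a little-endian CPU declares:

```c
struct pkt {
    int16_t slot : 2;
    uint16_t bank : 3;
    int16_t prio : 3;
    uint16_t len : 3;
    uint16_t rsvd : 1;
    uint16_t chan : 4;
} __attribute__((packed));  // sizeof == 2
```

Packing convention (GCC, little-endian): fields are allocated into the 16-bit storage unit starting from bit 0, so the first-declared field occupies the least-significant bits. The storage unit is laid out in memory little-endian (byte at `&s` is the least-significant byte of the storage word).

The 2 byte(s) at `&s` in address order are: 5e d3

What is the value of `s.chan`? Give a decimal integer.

[0]=0x5e [1]=0xd3 (little-endian) → word 0xd35e
slot [0+:2] = (word>>0) & 0x3 = 2
bank [2+:3] = (word>>2) & 0x7 = 7
prio [5+:3] = (word>>5) & 0x7 = 2
len [8+:3] = (word>>8) & 0x7 = 3
rsvd [11+:1] = (word>>11) & 0x1 = 0
chan [12+:4] = (word>>12) & 0xf = 13  ←

13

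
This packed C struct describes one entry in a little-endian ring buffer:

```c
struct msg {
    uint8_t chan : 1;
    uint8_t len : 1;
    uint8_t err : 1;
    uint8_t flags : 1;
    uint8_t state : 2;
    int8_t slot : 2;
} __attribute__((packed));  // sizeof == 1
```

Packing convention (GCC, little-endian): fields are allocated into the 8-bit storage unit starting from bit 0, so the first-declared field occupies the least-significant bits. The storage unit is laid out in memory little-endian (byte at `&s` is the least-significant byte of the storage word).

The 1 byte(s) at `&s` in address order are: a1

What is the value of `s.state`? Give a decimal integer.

[0]=0xa1 (little-endian) → word 0xa1
chan [0+:1] = (word>>0) & 0x1 = 1
len [1+:1] = (word>>1) & 0x1 = 0
err [2+:1] = (word>>2) & 0x1 = 0
flags [3+:1] = (word>>3) & 0x1 = 0
state [4+:2] = (word>>4) & 0x3 = 2  ←
slot [6+:2] = (word>>6) & 0x3 = 2

2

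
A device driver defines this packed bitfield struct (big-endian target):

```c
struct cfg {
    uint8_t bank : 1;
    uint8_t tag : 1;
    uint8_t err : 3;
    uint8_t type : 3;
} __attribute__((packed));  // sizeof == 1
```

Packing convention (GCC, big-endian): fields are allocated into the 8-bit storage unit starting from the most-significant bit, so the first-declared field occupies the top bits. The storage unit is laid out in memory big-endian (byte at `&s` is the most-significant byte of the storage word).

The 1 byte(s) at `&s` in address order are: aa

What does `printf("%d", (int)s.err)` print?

[0]=0xaa (big-endian) → word 0xaa
bank [7+:1] = (word>>7) & 0x1 = 1
tag [6+:1] = (word>>6) & 0x1 = 0
err [3+:3] = (word>>3) & 0x7 = 5  ←
type [0+:3] = (word>>0) & 0x7 = 2

5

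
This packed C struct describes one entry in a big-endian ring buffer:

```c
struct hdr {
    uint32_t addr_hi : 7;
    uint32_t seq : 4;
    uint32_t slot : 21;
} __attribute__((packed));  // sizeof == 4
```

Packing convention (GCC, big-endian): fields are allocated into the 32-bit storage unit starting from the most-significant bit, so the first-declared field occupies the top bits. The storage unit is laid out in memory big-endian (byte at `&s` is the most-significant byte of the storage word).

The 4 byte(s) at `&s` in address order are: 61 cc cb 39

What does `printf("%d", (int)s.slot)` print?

[0]=0x61 [1]=0xcc [2]=0xcb [3]=0x39 (big-endian) → word 0x61cccb39
addr_hi [25+:7] = (word>>25) & 0x7f = 48
seq [21+:4] = (word>>21) & 0xf = 14
slot [0+:21] = (word>>0) & 0x1fffff = 838457  ←

838457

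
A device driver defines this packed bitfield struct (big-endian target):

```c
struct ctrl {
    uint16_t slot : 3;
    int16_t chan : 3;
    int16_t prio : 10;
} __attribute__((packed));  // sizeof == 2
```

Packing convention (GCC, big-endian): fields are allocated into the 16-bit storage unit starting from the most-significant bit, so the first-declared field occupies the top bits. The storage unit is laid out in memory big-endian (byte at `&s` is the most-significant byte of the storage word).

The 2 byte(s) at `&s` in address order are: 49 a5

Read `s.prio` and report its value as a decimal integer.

[0]=0x49 [1]=0xa5 (big-endian) → word 0x49a5
slot:3 @ bit 13 → (0x49a5>>13)&0x7 = 0x2
chan:3 @ bit 10 → (0x49a5>>10)&0x7 = 0x2
prio:10 @ bit 0 → (0x49a5>>0)&0x3ff = 0x1a5  ←
prio signed 10b, MSB=0: value = 421

421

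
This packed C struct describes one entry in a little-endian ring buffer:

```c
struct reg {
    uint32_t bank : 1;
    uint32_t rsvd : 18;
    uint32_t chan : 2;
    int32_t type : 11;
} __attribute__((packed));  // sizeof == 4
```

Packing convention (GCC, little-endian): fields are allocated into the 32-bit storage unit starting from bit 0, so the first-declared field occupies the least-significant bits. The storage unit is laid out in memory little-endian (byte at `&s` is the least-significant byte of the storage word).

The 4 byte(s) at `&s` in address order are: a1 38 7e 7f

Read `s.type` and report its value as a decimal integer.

[0]=0xa1 [1]=0x38 [2]=0x7e [3]=0x7f (little-endian) → word 0x7f7e38a1
bank:1 @ bit 0 → (0x7f7e38a1>>0)&0x1 = 0x1
rsvd:18 @ bit 1 → (0x7f7e38a1>>1)&0x3ffff = 0x31c50
chan:2 @ bit 19 → (0x7f7e38a1>>19)&0x3 = 0x3
type:11 @ bit 21 → (0x7f7e38a1>>21)&0x7ff = 0x3fb  ←
type signed 11b, MSB=0: value = 1019

1019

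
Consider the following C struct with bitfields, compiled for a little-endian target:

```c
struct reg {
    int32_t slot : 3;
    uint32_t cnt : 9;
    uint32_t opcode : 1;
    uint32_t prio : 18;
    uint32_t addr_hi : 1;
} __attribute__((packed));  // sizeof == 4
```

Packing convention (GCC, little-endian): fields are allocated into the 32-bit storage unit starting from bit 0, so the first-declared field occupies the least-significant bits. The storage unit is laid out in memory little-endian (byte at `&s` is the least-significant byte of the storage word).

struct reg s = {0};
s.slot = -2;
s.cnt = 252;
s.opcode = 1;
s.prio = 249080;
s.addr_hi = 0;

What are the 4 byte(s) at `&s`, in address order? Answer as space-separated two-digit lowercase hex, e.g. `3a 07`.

[0+:3] slot=-2 & 0x7 = 0x6; word=0x00000006
[3+:9] cnt=252 & 0x1ff = 0xfc; word=0x000007e6
[12+:1] opcode=1 & 0x1 = 0x1; word=0x000017e6
[13+:18] prio=249080 & 0x3ffff = 0x3ccf8; word=0x799f17e6
[31+:1] addr_hi=0 & 0x1 = 0x0; word=0x799f17e6
word = 0x799f17e6 → little-endian bytes:
  [0]=0xe6  [1]=0x17  [2]=0x9f  [3]=0x79

e6 17 9f 79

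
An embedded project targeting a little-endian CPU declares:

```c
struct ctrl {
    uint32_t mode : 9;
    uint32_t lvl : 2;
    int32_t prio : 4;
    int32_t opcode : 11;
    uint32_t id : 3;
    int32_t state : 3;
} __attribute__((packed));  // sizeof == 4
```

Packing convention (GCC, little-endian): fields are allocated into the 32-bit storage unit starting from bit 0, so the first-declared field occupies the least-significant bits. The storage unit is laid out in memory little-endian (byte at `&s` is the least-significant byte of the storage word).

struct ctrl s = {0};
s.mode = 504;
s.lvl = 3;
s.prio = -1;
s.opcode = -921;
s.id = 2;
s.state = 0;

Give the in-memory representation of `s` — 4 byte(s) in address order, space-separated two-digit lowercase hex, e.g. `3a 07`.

mode:9 = 504 → 0x1f8 << 0 → word 0x000001f8
lvl:2 = 3 → 0x3 << 9 → word 0x000007f8
prio:4 = -1 → 0xf << 11 → word 0x00007ff8
opcode:11 = -921 → 0x467 << 15 → word 0x0233fff8
id:3 = 2 → 0x2 << 26 → word 0x0a33fff8
state:3 = 0 → 0x0 << 29 → word 0x0a33fff8
word = 0x0a33fff8 → little-endian bytes:
  [0]=0xf8  [1]=0xff  [2]=0x33  [3]=0x0a

f8 ff 33 0a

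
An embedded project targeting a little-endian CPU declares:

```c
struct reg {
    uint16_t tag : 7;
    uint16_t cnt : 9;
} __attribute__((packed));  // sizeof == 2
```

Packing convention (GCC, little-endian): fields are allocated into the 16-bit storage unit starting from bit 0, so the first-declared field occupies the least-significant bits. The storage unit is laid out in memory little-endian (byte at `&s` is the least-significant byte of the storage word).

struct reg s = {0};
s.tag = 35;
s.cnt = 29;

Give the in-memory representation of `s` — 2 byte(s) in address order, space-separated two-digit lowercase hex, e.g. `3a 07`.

a3 0e

tag:7 = 35 → 0x23 << 0 → word 0x0023
cnt:9 = 29 → 0x1d << 7 → word 0x0ea3
word = 0x0ea3 → little-endian bytes:
  [0]=0xa3  [1]=0x0e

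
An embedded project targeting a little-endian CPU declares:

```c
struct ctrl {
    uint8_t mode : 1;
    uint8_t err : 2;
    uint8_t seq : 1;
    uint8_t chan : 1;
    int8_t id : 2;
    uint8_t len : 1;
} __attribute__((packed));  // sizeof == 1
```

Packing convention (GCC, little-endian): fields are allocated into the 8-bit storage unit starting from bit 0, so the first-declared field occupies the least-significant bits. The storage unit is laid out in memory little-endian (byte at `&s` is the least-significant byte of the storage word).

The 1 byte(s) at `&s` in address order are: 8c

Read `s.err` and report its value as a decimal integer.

2

[0]=0x8c (little-endian) → word 0x8c
mode [0+:1] = (word>>0) & 0x1 = 0
err [1+:2] = (word>>1) & 0x3 = 2  ←
seq [3+:1] = (word>>3) & 0x1 = 1
chan [4+:1] = (word>>4) & 0x1 = 0
id [5+:2] = (word>>5) & 0x3 = 0
len [7+:1] = (word>>7) & 0x1 = 1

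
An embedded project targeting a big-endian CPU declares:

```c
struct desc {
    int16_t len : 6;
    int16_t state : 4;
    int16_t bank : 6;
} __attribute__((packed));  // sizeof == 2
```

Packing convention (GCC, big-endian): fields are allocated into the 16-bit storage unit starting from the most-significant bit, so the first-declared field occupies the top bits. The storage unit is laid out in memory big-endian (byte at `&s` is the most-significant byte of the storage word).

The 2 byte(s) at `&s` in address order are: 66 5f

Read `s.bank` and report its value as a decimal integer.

[0]=0x66 [1]=0x5f (big-endian) → word 0x665f
len [10+:6] = (word>>10) & 0x3f = 25
state [6+:4] = (word>>6) & 0xf = 9
bank [0+:6] = (word>>0) & 0x3f = 31  ←
bank signed 6b, MSB=0: value = 31

31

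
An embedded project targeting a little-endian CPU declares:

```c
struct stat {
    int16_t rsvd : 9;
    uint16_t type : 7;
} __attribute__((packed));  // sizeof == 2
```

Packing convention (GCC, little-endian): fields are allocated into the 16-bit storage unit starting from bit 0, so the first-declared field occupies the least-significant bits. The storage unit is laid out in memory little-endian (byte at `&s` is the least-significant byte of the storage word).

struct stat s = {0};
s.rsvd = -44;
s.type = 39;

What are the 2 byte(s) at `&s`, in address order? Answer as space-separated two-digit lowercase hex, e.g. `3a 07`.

rsvd:9 = -44 → 0x1d4 << 0 → word 0x01d4
type:7 = 39 → 0x27 << 9 → word 0x4fd4
word = 0x4fd4 → little-endian bytes:
  [0]=0xd4  [1]=0x4f

d4 4f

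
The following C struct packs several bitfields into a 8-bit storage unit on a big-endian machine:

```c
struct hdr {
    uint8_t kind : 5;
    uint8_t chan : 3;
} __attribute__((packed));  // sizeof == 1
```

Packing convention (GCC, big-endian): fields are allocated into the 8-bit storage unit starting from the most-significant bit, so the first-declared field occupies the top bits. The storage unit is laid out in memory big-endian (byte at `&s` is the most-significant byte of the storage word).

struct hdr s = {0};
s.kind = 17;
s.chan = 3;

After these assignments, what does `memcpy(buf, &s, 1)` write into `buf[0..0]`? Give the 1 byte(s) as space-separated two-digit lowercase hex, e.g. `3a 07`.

kind (5b) val=17 bits=0x11 at bit 3: 0x88
chan (3b) val=3 bits=0x3 at bit 0: 0x8b
word = 0x8b → big-endian bytes:
  [0]=0x8b

8b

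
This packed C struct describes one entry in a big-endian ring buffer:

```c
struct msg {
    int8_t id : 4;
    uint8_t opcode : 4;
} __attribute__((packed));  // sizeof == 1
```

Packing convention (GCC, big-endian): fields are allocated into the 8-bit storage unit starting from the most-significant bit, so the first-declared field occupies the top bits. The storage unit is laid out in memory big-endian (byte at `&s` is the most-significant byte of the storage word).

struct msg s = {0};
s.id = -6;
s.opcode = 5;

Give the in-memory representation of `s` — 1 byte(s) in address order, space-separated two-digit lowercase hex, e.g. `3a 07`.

id (4b) val=-6 bits=0xa at bit 4: 0xa0
opcode (4b) val=5 bits=0x5 at bit 0: 0xa5
word = 0xa5 → big-endian bytes:
  [0]=0xa5

a5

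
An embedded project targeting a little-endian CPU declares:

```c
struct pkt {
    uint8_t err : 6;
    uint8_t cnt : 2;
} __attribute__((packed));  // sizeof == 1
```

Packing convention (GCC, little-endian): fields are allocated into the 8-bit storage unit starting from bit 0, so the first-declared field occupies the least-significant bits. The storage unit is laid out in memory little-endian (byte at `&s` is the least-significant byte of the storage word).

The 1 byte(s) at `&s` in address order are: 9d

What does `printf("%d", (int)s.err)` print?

29

[0]=0x9d (little-endian) → word 0x9d
err [0+:6] = (word>>0) & 0x3f = 29  ←
cnt [6+:2] = (word>>6) & 0x3 = 2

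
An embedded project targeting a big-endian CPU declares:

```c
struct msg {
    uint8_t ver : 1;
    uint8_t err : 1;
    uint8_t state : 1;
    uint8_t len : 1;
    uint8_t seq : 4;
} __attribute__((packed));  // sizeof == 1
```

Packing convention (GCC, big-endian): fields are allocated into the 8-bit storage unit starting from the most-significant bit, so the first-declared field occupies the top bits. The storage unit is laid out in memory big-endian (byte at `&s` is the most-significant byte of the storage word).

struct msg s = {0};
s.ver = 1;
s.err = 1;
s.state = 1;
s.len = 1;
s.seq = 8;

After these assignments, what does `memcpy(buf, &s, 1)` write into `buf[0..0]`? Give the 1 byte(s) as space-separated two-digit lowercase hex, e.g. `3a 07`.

ver:1 = 1 → 0x1 << 7 → word 0x80
err:1 = 1 → 0x1 << 6 → word 0xc0
state:1 = 1 → 0x1 << 5 → word 0xe0
len:1 = 1 → 0x1 << 4 → word 0xf0
seq:4 = 8 → 0x8 << 0 → word 0xf8
word = 0xf8 → big-endian bytes:
  [0]=0xf8

f8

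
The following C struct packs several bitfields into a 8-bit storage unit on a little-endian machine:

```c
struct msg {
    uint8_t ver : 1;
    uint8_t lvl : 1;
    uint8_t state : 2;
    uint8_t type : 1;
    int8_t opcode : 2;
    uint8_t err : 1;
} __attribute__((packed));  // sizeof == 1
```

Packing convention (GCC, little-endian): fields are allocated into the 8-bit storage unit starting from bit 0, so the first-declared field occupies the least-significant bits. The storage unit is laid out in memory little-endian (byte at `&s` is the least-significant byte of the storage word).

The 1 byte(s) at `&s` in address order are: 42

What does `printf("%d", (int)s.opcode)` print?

-2

[0]=0x42 (little-endian) → word 0x42
ver:1 @ bit 0 → (0x42>>0)&0x1 = 0x0
lvl:1 @ bit 1 → (0x42>>1)&0x1 = 0x1
state:2 @ bit 2 → (0x42>>2)&0x3 = 0x0
type:1 @ bit 4 → (0x42>>4)&0x1 = 0x0
opcode:2 @ bit 5 → (0x42>>5)&0x3 = 0x2  ←
err:1 @ bit 7 → (0x42>>7)&0x1 = 0x0
opcode signed 2b, MSB=1: 2 - 4 = -2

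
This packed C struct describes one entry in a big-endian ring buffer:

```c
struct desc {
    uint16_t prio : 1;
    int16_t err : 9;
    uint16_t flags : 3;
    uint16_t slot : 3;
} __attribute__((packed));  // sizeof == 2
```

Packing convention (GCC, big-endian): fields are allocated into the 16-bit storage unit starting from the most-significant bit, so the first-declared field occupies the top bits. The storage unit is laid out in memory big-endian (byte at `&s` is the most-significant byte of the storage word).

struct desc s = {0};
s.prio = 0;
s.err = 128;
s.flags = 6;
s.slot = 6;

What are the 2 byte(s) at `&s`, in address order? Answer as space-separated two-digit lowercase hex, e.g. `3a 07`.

[15+:1] prio=0 & 0x1 = 0x0; word=0x0000
[6+:9] err=128 & 0x1ff = 0x80; word=0x2000
[3+:3] flags=6 & 0x7 = 0x6; word=0x2030
[0+:3] slot=6 & 0x7 = 0x6; word=0x2036
word = 0x2036 → big-endian bytes:
  [0]=0x20  [1]=0x36

20 36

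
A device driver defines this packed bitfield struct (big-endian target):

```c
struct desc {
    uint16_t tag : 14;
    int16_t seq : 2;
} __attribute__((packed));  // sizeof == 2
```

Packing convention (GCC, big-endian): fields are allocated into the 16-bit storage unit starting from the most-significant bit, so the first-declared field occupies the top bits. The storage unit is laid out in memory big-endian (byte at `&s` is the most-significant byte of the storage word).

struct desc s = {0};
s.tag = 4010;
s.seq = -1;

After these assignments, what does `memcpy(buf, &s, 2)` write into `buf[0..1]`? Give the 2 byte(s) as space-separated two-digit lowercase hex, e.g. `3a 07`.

3e ab

tag:14 = 4010 → 0xfaa << 2 → word 0x3ea8
seq:2 = -1 → 0x3 << 0 → word 0x3eab
word = 0x3eab → big-endian bytes:
  [0]=0x3e  [1]=0xab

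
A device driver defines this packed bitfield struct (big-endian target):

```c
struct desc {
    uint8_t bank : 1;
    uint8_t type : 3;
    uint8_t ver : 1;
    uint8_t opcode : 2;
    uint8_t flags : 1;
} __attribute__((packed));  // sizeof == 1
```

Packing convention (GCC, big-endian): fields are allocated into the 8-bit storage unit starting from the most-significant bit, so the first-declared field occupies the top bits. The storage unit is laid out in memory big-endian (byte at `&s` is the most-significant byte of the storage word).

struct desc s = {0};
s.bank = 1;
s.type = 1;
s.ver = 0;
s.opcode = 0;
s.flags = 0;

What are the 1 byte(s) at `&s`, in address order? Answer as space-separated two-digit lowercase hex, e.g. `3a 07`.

90

[7+:1] bank=1 & 0x1 = 0x1; word=0x80
[4+:3] type=1 & 0x7 = 0x1; word=0x90
[3+:1] ver=0 & 0x1 = 0x0; word=0x90
[1+:2] opcode=0 & 0x3 = 0x0; word=0x90
[0+:1] flags=0 & 0x1 = 0x0; word=0x90
word = 0x90 → big-endian bytes:
  [0]=0x90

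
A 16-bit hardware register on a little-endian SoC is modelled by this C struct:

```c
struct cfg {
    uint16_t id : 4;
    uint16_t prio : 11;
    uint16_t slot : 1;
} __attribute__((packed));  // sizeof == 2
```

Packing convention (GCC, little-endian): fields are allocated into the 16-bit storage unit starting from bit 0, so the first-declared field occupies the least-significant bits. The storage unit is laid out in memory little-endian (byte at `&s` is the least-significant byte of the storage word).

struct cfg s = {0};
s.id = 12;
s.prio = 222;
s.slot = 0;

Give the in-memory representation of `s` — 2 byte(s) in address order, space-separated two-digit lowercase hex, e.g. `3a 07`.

id (4b) val=12 bits=0xc at bit 0: 0x000c
prio (11b) val=222 bits=0xde at bit 4: 0x0dec
slot (1b) val=0 bits=0x0 at bit 15: 0x0dec
word = 0x0dec → little-endian bytes:
  [0]=0xec  [1]=0x0d

ec 0d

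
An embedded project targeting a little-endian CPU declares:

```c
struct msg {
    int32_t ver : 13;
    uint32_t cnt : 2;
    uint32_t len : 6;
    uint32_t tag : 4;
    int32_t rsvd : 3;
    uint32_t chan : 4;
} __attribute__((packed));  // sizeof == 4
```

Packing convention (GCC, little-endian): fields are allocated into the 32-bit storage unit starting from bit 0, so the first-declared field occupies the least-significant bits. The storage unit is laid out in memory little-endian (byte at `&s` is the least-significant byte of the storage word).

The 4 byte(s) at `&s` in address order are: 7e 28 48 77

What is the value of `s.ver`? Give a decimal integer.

[0]=0x7e [1]=0x28 [2]=0x48 [3]=0x77 (little-endian) → word 0x7748287e
ver [0+:13] = (word>>0) & 0x1fff = 2174  ←
cnt [13+:2] = (word>>13) & 0x3 = 1
len [15+:6] = (word>>15) & 0x3f = 16
tag [21+:4] = (word>>21) & 0xf = 10
rsvd [25+:3] = (word>>25) & 0x7 = 3
chan [28+:4] = (word>>28) & 0xf = 7
ver signed 13b, MSB=0: value = 2174

2174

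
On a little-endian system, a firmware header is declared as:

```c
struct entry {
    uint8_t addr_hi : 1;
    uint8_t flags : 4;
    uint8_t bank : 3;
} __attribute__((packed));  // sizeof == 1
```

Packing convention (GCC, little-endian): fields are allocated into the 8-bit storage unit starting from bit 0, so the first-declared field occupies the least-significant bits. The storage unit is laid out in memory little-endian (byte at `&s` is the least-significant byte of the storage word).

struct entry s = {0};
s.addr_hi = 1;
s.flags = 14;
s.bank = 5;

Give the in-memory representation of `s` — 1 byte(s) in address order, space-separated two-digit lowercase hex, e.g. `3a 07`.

bd

[0+:1] addr_hi=1 & 0x1 = 0x1; word=0x01
[1+:4] flags=14 & 0xf = 0xe; word=0x1d
[5+:3] bank=5 & 0x7 = 0x5; word=0xbd
word = 0xbd → little-endian bytes:
  [0]=0xbd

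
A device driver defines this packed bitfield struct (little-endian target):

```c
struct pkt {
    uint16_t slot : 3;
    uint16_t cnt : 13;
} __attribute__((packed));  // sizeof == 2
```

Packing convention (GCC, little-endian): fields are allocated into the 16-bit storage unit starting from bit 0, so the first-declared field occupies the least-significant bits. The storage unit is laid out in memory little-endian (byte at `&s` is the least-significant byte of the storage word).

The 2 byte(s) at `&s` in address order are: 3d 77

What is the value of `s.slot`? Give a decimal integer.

5

[0]=0x3d [1]=0x77 (little-endian) → word 0x773d
slot [0+:3] = (word>>0) & 0x7 = 5  ←
cnt [3+:13] = (word>>3) & 0x1fff = 3815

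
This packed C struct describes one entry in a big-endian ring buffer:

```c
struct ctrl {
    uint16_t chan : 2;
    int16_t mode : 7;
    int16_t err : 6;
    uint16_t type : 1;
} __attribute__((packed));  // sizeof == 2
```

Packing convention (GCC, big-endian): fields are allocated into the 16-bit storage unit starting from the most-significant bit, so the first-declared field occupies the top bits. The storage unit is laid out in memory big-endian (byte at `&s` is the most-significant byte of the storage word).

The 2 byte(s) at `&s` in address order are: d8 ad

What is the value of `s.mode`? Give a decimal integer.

[0]=0xd8 [1]=0xad (big-endian) → word 0xd8ad
chan [14+:2] = (word>>14) & 0x3 = 3
mode [7+:7] = (word>>7) & 0x7f = 49  ←
err [1+:6] = (word>>1) & 0x3f = 22
type [0+:1] = (word>>0) & 0x1 = 1
mode signed 7b, MSB=0: value = 49

49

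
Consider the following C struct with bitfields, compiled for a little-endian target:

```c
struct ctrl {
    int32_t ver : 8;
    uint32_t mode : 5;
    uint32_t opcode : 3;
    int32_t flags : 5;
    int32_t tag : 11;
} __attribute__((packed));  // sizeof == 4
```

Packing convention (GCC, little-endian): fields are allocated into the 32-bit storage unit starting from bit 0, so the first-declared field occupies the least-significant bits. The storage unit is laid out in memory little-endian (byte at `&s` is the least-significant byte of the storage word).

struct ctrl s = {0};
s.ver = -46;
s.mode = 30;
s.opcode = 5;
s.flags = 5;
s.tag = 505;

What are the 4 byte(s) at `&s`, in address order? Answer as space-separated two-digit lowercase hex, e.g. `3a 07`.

d2 be 25 3f

[0+:8] ver=-46 & 0xff = 0xd2; word=0x000000d2
[8+:5] mode=30 & 0x1f = 0x1e; word=0x00001ed2
[13+:3] opcode=5 & 0x7 = 0x5; word=0x0000bed2
[16+:5] flags=5 & 0x1f = 0x5; word=0x0005bed2
[21+:11] tag=505 & 0x7ff = 0x1f9; word=0x3f25bed2
word = 0x3f25bed2 → little-endian bytes:
  [0]=0xd2  [1]=0xbe  [2]=0x25  [3]=0x3f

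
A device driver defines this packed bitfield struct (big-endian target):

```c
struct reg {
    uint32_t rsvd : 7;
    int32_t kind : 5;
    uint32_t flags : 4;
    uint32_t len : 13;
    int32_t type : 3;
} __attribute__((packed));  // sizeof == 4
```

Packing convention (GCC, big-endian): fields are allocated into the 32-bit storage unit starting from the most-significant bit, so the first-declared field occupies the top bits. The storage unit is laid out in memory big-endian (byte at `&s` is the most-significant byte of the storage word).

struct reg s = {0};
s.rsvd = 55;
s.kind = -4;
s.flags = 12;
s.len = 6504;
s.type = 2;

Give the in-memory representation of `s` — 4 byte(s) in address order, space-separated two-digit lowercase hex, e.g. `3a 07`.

6f cc cb 42

[25+:7] rsvd=55 & 0x7f = 0x37; word=0x6e000000
[20+:5] kind=-4 & 0x1f = 0x1c; word=0x6fc00000
[16+:4] flags=12 & 0xf = 0xc; word=0x6fcc0000
[3+:13] len=6504 & 0x1fff = 0x1968; word=0x6fcccb40
[0+:3] type=2 & 0x7 = 0x2; word=0x6fcccb42
word = 0x6fcccb42 → big-endian bytes:
  [0]=0x6f  [1]=0xcc  [2]=0xcb  [3]=0x42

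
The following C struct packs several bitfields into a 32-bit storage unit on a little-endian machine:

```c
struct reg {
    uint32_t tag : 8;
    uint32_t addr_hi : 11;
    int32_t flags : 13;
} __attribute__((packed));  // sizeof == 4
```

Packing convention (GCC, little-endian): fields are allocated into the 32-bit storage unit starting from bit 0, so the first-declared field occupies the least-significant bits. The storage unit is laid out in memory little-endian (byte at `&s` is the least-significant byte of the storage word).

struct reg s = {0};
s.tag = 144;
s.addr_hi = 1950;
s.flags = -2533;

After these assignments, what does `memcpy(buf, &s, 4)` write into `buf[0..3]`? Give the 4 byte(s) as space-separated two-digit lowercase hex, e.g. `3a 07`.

90 9e df b0

[0+:8] tag=144 & 0xff = 0x90; word=0x00000090
[8+:11] addr_hi=1950 & 0x7ff = 0x79e; word=0x00079e90
[19+:13] flags=-2533 & 0x1fff = 0x161b; word=0xb0df9e90
word = 0xb0df9e90 → little-endian bytes:
  [0]=0x90  [1]=0x9e  [2]=0xdf  [3]=0xb0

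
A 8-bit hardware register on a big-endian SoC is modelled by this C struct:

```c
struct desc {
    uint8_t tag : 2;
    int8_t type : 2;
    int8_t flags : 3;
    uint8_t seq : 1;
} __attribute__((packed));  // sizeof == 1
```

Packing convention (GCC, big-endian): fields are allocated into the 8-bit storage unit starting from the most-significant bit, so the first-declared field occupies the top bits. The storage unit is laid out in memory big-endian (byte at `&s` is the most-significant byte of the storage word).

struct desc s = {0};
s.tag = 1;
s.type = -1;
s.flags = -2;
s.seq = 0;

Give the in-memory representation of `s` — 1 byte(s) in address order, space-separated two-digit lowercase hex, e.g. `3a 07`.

[6+:2] tag=1 & 0x3 = 0x1; word=0x40
[4+:2] type=-1 & 0x3 = 0x3; word=0x70
[1+:3] flags=-2 & 0x7 = 0x6; word=0x7c
[0+:1] seq=0 & 0x1 = 0x0; word=0x7c
word = 0x7c → big-endian bytes:
  [0]=0x7c

7c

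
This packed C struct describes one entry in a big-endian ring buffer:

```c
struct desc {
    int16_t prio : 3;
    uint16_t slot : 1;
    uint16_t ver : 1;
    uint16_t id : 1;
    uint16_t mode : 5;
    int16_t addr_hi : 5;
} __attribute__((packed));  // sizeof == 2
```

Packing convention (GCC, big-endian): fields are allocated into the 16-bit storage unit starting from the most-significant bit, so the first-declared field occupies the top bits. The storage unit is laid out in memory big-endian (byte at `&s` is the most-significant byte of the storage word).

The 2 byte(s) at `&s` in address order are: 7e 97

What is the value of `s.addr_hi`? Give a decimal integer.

[0]=0x7e [1]=0x97 (big-endian) → word 0x7e97
prio [13+:3] = (word>>13) & 0x7 = 3
slot [12+:1] = (word>>12) & 0x1 = 1
ver [11+:1] = (word>>11) & 0x1 = 1
id [10+:1] = (word>>10) & 0x1 = 1
mode [5+:5] = (word>>5) & 0x1f = 20
addr_hi [0+:5] = (word>>0) & 0x1f = 23  ←
addr_hi signed 5b, MSB=1: 23 - 32 = -9

-9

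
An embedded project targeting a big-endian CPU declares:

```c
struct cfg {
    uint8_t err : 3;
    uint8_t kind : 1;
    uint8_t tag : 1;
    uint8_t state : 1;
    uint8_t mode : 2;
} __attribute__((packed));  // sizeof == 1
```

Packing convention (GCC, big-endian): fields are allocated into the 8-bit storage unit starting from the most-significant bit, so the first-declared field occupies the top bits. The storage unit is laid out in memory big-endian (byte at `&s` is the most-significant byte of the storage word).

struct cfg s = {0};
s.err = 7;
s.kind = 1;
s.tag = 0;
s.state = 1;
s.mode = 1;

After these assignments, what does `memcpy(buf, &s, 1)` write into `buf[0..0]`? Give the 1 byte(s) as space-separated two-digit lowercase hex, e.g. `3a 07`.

err:3 = 7 → 0x7 << 5 → word 0xe0
kind:1 = 1 → 0x1 << 4 → word 0xf0
tag:1 = 0 → 0x0 << 3 → word 0xf0
state:1 = 1 → 0x1 << 2 → word 0xf4
mode:2 = 1 → 0x1 << 0 → word 0xf5
word = 0xf5 → big-endian bytes:
  [0]=0xf5

f5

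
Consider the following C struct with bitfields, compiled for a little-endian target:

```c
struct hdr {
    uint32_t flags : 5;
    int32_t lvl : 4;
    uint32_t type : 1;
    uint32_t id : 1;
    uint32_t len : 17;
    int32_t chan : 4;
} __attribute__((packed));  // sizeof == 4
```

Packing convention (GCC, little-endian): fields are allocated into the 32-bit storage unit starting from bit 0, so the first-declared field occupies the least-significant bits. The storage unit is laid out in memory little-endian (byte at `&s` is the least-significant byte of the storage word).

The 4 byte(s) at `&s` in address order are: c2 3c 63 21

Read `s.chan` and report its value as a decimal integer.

[0]=0xc2 [1]=0x3c [2]=0x63 [3]=0x21 (little-endian) → word 0x21633cc2
flags:5 @ bit 0 → (0x21633cc2>>0)&0x1f = 0x2
lvl:4 @ bit 5 → (0x21633cc2>>5)&0xf = 0x6
type:1 @ bit 9 → (0x21633cc2>>9)&0x1 = 0x0
id:1 @ bit 10 → (0x21633cc2>>10)&0x1 = 0x1
len:17 @ bit 11 → (0x21633cc2>>11)&0x1ffff = 0x2c67
chan:4 @ bit 28 → (0x21633cc2>>28)&0xf = 0x2  ←
chan signed 4b, MSB=0: value = 2

2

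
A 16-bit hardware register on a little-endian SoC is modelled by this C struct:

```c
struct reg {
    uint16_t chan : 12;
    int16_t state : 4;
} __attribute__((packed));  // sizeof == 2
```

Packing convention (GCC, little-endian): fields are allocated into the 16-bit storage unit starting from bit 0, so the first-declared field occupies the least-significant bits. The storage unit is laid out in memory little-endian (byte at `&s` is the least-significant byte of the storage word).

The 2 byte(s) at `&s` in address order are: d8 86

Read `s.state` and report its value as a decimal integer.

[0]=0xd8 [1]=0x86 (little-endian) → word 0x86d8
chan:12 @ bit 0 → (0x86d8>>0)&0xfff = 0x6d8
state:4 @ bit 12 → (0x86d8>>12)&0xf = 0x8  ←
state signed 4b, MSB=1: 8 - 16 = -8

-8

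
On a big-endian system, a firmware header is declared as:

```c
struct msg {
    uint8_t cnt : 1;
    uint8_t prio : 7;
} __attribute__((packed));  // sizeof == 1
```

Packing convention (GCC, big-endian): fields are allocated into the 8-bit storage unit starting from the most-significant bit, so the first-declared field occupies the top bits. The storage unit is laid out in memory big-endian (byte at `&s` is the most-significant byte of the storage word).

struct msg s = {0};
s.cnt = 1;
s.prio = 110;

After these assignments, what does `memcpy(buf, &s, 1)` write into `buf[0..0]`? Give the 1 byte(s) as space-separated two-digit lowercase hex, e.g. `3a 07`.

ee

cnt (1b) val=1 bits=0x1 at bit 7: 0x80
prio (7b) val=110 bits=0x6e at bit 0: 0xee
word = 0xee → big-endian bytes:
  [0]=0xee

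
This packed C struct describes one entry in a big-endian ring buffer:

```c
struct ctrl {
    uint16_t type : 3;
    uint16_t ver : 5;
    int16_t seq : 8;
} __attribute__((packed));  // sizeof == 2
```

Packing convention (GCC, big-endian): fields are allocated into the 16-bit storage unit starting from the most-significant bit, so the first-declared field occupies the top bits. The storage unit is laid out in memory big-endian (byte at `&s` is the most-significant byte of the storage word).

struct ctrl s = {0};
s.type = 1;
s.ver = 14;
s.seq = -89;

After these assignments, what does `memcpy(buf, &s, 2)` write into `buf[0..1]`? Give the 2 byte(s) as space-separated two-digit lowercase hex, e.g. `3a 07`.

type (3b) val=1 bits=0x1 at bit 13: 0x2000
ver (5b) val=14 bits=0xe at bit 8: 0x2e00
seq (8b) val=-89 bits=0xa7 at bit 0: 0x2ea7
word = 0x2ea7 → big-endian bytes:
  [0]=0x2e  [1]=0xa7

2e a7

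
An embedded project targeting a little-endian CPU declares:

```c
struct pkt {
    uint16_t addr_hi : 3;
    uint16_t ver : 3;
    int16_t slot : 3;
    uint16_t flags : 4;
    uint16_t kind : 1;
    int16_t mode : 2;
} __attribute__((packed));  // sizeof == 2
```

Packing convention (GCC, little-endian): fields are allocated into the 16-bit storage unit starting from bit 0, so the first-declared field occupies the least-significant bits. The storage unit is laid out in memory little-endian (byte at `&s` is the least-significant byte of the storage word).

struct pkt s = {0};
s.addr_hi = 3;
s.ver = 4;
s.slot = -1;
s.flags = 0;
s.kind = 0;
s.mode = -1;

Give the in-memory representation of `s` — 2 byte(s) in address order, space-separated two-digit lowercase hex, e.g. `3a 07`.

e3 c1

addr_hi:3 = 3 → 0x3 << 0 → word 0x0003
ver:3 = 4 → 0x4 << 3 → word 0x0023
slot:3 = -1 → 0x7 << 6 → word 0x01e3
flags:4 = 0 → 0x0 << 9 → word 0x01e3
kind:1 = 0 → 0x0 << 13 → word 0x01e3
mode:2 = -1 → 0x3 << 14 → word 0xc1e3
word = 0xc1e3 → little-endian bytes:
  [0]=0xe3  [1]=0xc1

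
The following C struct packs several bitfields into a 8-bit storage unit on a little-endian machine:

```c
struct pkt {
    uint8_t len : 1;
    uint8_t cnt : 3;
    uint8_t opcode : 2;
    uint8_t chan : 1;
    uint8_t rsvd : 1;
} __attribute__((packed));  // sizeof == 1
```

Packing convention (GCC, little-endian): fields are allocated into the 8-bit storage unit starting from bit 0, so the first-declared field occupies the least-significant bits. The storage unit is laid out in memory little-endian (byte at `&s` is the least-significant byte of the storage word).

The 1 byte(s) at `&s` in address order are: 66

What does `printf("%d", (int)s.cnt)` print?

3

[0]=0x66 (little-endian) → word 0x66
len [0+:1] = (word>>0) & 0x1 = 0
cnt [1+:3] = (word>>1) & 0x7 = 3  ←
opcode [4+:2] = (word>>4) & 0x3 = 2
chan [6+:1] = (word>>6) & 0x1 = 1
rsvd [7+:1] = (word>>7) & 0x1 = 0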